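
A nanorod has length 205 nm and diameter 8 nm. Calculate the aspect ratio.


Aspect ratio AR = length / diameter
AR = 205 / 8
AR = 25.62

25.62


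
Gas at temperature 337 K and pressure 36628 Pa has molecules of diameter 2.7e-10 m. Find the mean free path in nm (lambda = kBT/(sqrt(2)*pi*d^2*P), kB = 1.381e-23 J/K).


Mean free path: lambda = kB*T / (sqrt(2) * pi * d^2 * P)
lambda = 1.381e-23 * 337 / (sqrt(2) * pi * (2.7e-10)^2 * 36628)
lambda = 3.923e-07 m
lambda = 392.3 nm

392.3


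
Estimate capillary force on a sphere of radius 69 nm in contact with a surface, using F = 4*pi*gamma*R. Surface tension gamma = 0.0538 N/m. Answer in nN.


Convert radius: R = 69 nm = 6.9e-08 m
F = 4 * pi * gamma * R
F = 4 * pi * 0.0538 * 6.9e-08
F = 4.66489e-08 N = 46.6489 nN

46.6489


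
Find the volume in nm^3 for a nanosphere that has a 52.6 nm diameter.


Radius r = 52.6/2 = 26.3 nm
Volume V = (4/3) * pi * r^3
V = (4/3) * pi * (26.3)^3
V = 76200.16 nm^3

76200.16


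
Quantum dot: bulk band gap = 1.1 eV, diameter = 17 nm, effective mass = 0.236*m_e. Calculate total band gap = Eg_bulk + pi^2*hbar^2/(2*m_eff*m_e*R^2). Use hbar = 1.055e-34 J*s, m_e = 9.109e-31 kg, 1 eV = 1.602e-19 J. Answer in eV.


Radius R = 17/2 nm = 8.5e-09 m
Confinement energy dE = pi^2 * hbar^2 / (2 * m_eff * m_e * R^2)
dE = pi^2 * (1.055e-34)^2 / (2 * 0.236 * 9.109e-31 * (8.5e-09)^2) J, divided by 1.602e-19 J/eV
dE = 0.0221 eV
Total band gap = E_g(bulk) + dE = 1.1 + 0.0221 = 1.1221 eV

1.1221


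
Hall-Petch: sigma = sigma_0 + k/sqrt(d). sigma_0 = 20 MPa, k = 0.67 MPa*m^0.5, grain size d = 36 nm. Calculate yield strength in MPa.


d = 36 nm = 3.6e-08 m
sqrt(d) = 0.0001897367
Hall-Petch contribution = k / sqrt(d) = 0.67 / 0.0001897367 = 3531.2 MPa
sigma = sigma_0 + k/sqrt(d) = 20 + 3531.2 = 3551.2 MPa

3551.2


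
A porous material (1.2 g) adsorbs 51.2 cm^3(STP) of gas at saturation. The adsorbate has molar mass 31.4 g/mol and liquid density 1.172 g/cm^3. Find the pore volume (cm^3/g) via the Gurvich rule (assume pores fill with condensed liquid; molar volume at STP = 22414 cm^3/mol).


Moles adsorbed n = V_ads / 22414 = 51.2 / 22414 = 2.284287e-03 mol
Liquid volume V_liq = n * M / rho_liq = 2.284287e-03 * 31.4 / 1.172 = 0.06120 cm^3
Specific pore volume V_pore = V_liq / m_sample = 0.06120 / 1.2
V_pore = 0.051 cm^3/g

0.051


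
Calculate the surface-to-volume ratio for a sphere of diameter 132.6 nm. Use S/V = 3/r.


Radius r = 132.6/2 = 66.3 nm
S/V = 3 / r = 3 / 66.3
S/V = 0.0452 nm^-1

0.0452


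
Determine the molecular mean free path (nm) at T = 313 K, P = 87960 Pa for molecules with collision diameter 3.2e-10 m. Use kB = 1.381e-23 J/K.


Mean free path: lambda = kB*T / (sqrt(2) * pi * d^2 * P)
lambda = 1.381e-23 * 313 / (sqrt(2) * pi * (3.2e-10)^2 * 87960)
lambda = 1.08016e-07 m
lambda = 108.02 nm

108.02


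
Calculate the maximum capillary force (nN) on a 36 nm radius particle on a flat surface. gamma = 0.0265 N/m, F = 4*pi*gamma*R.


Convert radius: R = 36 nm = 3.6e-08 m
F = 4 * pi * gamma * R
F = 4 * pi * 0.0265 * 3.6e-08
F = 1.19883e-08 N = 11.9883 nN

11.9883


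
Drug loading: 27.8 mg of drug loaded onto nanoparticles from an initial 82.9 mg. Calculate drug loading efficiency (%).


Drug loading efficiency = (drug loaded / drug initial) * 100
DLE = 27.8 / 82.9 * 100
DLE = 0.3353 * 100
DLE = 33.53%

33.53


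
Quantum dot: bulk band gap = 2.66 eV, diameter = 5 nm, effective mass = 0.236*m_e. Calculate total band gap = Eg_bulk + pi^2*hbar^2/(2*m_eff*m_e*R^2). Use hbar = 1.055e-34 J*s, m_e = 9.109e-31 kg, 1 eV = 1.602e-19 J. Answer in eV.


Radius R = 5/2 nm = 2.5e-09 m
Confinement energy dE = pi^2 * hbar^2 / (2 * m_eff * m_e * R^2)
dE = pi^2 * (1.055e-34)^2 / (2 * 0.236 * 9.109e-31 * (2.5e-09)^2) J, divided by 1.602e-19 J/eV
dE = 0.2552 eV
Total band gap = E_g(bulk) + dE = 2.66 + 0.2552 = 2.9152 eV

2.9152


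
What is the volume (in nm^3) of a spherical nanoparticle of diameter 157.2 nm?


Radius r = 157.2/2 = 78.6 nm
Volume V = (4/3) * pi * r^3
V = (4/3) * pi * (78.6)^3
V = 2034024.82 nm^3

2034024.82


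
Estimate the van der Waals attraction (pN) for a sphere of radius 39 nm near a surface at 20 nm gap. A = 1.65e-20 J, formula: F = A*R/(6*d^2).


Convert to SI: R = 39 nm = 3.9e-08 m, d = 20 nm = 2e-08 m
F = A * R / (6 * d^2)
F = 1.65e-20 * 3.9e-08 / (6 * (2e-08)^2)
F = 2.68125e-13 N = 0.268 pN

0.268


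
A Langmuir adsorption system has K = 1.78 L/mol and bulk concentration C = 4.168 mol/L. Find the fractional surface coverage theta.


Langmuir isotherm: theta = K*C / (1 + K*C)
K*C = 1.78 * 4.168 = 7.41904
theta = 7.41904 / (1 + 7.41904) = 7.41904 / 8.41904
theta = 0.8812

0.8812


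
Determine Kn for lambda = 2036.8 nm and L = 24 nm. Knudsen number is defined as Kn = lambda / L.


Knudsen number Kn = lambda / L
Kn = 2036.8 / 24
Kn = 84.8667

84.8667


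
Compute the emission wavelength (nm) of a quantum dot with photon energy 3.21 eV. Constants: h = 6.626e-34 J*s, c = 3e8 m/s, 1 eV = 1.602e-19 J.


Convert energy: E = 3.21 eV = 3.21 * 1.602e-19 = 5.14242e-19 J
lambda = h*c / E = 6.626e-34 * 3e8 / 5.14242e-19
lambda = 3.8655e-07 m = 386.5 nm

386.5


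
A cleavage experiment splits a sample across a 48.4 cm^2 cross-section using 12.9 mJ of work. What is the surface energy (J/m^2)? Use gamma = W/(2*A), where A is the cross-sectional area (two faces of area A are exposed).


Convert: A = 48.4 cm^2 = 0.00484 m^2, W = 12.9 mJ = 0.0129 J
Cleaving exposes two faces of area A, so total new surface = 2*A and gamma = W / (2*A)
gamma = 0.0129 / (2 * 0.00484)
gamma = 1.333 J/m^2

1.333


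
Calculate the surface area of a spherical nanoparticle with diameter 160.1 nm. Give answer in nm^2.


Radius r = 160.1/2 = 80.05 nm
Surface area SA = 4 * pi * r^2
SA = 4 * pi * (80.05)^2
SA = 80525.33 nm^2

80525.33


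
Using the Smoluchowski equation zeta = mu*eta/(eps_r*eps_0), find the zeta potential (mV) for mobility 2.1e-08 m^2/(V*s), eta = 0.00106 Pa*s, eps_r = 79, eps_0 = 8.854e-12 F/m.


Smoluchowski equation: zeta = mu * eta / (eps_r * eps_0)
zeta = 2.1e-08 * 0.00106 / (79 * 8.854e-12)
zeta = 0.031824 V = 31.82 mV

31.82


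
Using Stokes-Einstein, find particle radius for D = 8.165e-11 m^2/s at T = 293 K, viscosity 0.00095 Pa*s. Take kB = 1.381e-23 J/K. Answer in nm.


Stokes-Einstein: R = kB*T / (6*pi*eta*D)
R = 1.381e-23 * 293 / (6 * pi * 0.00095 * 8.165e-11)
R = 2.76745e-09 m = 2.77 nm

2.77


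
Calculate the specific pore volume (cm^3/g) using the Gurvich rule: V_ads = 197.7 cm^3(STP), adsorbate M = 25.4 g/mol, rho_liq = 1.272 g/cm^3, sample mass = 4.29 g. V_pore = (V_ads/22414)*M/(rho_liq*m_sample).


Moles adsorbed n = V_ads / 22414 = 197.7 / 22414 = 8.820380e-03 mol
Liquid volume V_liq = n * M / rho_liq = 8.820380e-03 * 25.4 / 1.272 = 0.17613 cm^3
Specific pore volume V_pore = V_liq / m_sample = 0.17613 / 4.29
V_pore = 0.0411 cm^3/g

0.0411


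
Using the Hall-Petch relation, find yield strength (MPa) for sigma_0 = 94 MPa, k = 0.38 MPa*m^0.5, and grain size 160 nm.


d = 160 nm = 1.6e-07 m
sqrt(d) = 0.0004
Hall-Petch contribution = k / sqrt(d) = 0.38 / 0.0004 = 950.0 MPa
sigma = sigma_0 + k/sqrt(d) = 94 + 950.0 = 1044.0 MPa

1044.0


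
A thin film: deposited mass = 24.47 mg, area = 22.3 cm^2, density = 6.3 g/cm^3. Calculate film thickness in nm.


Convert: m = 24.47 mg = 2.4470e-05 kg, A = 22.3 cm^2 = 2.2300e-03 m^2, rho = 6.3 g/cm^3 = 6300 kg/m^3
t = m / (A * rho)
t = 2.4470e-05 / (2.2300e-03 * 6300)
t = 1.7418e-06 m = 1741.8 nm

1741.8


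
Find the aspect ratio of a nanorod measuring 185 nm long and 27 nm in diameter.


Aspect ratio AR = length / diameter
AR = 185 / 27
AR = 6.85

6.85


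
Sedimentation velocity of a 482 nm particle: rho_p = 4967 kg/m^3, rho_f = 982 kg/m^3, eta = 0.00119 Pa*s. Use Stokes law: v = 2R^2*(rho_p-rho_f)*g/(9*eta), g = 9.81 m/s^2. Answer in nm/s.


Radius R = 482/2 nm = 2.41e-07 m
Density difference = 4967 - 982 = 3985 kg/m^3
v = 2 * R^2 * (rho_p - rho_f) * g / (9 * eta)
v = 2 * (2.41e-07)^2 * 3985 * 9.81 / (9 * 0.00119)
v = 4.24006e-07 m/s = 424.0059 nm/s

424.0059


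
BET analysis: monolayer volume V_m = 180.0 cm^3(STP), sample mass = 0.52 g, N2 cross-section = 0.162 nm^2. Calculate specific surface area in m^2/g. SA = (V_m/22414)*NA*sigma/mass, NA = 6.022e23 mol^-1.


Number of moles in monolayer = V_m / 22414 = 180.0 / 22414 = 0.0080307
Number of molecules = moles * NA = 0.0080307 * 6.022e23
SA = molecules * sigma / mass
SA = (180.0 / 22414) * 6.022e23 * 0.162e-18 / 0.52
SA = 1506.6 m^2/g

1506.6


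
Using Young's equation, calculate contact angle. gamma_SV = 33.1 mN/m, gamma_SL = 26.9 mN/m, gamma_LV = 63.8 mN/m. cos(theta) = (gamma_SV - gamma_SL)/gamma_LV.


cos(theta) = (gamma_SV - gamma_SL) / gamma_LV
cos(theta) = (33.1 - 26.9) / 63.8
cos(theta) = 0.097179
theta = arccos(0.097179) = 84.42 degrees

84.42


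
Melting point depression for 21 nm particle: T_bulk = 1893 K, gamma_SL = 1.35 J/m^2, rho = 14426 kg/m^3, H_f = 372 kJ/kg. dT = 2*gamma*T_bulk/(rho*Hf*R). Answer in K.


Radius R = 21/2 = 10.5 nm = 1.05e-08 m
Convert H_f = 372 kJ/kg = 372000 J/kg
dT = 2 * gamma_SL * T_bulk / (rho * H_f * R)
dT = 2 * 1.35 * 1893 / (14426 * 372000 * 1.05e-08)
dT = 90.7 K

90.7


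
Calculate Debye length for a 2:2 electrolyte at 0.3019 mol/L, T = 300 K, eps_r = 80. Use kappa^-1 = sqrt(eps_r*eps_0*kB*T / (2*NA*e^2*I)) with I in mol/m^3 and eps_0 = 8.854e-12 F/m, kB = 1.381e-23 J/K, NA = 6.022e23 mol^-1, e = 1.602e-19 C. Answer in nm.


Ionic strength I = 0.3019 * 2^2 * 1000 = 1207.6 mol/m^3
kappa^-1 = sqrt(80 * 8.854e-12 * 1.381e-23 * 300 / (2 * 6.022e23 * (1.602e-19)^2 * 1207.6))
kappa^-1 = 0.28 nm

0.28


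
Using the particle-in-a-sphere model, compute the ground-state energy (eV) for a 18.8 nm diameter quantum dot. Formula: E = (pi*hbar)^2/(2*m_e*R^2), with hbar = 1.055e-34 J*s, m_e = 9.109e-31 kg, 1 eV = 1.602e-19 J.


Radius R = 18.8/2 = 9.4 nm = 9.4e-09 m
E = (pi * 1.055e-34)^2 / (2 * 9.109e-31 * (9.4e-09)^2)
E(J) = 6.82415e-22
E = E(J) / 1.602e-19 = 0.0043 eV

0.0043


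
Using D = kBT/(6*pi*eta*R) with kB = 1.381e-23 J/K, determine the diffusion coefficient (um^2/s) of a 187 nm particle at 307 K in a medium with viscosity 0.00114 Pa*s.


Radius R = 187/2 = 93.5 nm = 9.35e-08 m
D = kB*T / (6*pi*eta*R)
D = 1.381e-23 * 307 / (6 * pi * 0.00114 * 9.35e-08)
D = 2.11016e-12 m^2/s = 2.11 um^2/s

2.11


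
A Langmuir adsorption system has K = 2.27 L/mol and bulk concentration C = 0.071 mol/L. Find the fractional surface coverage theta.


Langmuir isotherm: theta = K*C / (1 + K*C)
K*C = 2.27 * 0.071 = 0.16117
theta = 0.16117 / (1 + 0.16117) = 0.16117 / 1.16117
theta = 0.1388

0.1388


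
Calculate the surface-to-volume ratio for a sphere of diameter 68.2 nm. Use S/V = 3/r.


Radius r = 68.2/2 = 34.1 nm
S/V = 3 / r = 3 / 34.1
S/V = 0.088 nm^-1

0.088


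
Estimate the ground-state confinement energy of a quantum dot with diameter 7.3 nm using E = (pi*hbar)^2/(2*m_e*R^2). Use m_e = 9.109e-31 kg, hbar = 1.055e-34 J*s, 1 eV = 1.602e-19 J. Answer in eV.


Radius R = 7.3/2 = 3.65 nm = 3.65e-09 m
E = (pi * 1.055e-34)^2 / (2 * 9.109e-31 * (3.65e-09)^2)
E(J) = 4.52604e-21
E = E(J) / 1.602e-19 = 0.0283 eV

0.0283


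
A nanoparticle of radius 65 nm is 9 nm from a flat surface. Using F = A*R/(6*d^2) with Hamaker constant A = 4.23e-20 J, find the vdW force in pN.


Convert to SI: R = 65 nm = 6.5e-08 m, d = 9 nm = 9e-09 m
F = A * R / (6 * d^2)
F = 4.23e-20 * 6.5e-08 / (6 * (9e-09)^2)
F = 5.65741e-12 N = 5.657 pN

5.657


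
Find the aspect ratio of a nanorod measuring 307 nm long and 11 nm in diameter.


Aspect ratio AR = length / diameter
AR = 307 / 11
AR = 27.91

27.91


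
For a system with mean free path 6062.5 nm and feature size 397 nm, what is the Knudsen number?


Knudsen number Kn = lambda / L
Kn = 6062.5 / 397
Kn = 15.2708

15.2708


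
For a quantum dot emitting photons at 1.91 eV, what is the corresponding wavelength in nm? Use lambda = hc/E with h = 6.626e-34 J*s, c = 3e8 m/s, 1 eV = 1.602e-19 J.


Convert energy: E = 1.91 eV = 1.91 * 1.602e-19 = 3.05982e-19 J
lambda = h*c / E = 6.626e-34 * 3e8 / 3.05982e-19
lambda = 6.49646e-07 m = 649.6 nm

649.6


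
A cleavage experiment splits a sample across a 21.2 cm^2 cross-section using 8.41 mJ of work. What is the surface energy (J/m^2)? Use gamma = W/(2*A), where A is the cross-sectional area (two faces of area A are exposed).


Convert: A = 21.2 cm^2 = 0.00212 m^2, W = 8.41 mJ = 0.00841 J
Cleaving exposes two faces of area A, so total new surface = 2*A and gamma = W / (2*A)
gamma = 0.00841 / (2 * 0.00212)
gamma = 1.983 J/m^2

1.983


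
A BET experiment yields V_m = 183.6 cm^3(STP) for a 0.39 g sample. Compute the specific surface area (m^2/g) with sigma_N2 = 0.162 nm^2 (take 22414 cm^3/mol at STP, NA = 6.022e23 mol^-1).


Number of moles in monolayer = V_m / 22414 = 183.6 / 22414 = 0.00819131
Number of molecules = moles * NA = 0.00819131 * 6.022e23
SA = molecules * sigma / mass
SA = (183.6 / 22414) * 6.022e23 * 0.162e-18 / 0.39
SA = 2049.0 m^2/g

2049.0


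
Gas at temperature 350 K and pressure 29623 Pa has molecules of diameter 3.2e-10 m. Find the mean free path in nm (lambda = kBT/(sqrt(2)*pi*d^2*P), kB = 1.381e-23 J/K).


Mean free path: lambda = kB*T / (sqrt(2) * pi * d^2 * P)
lambda = 1.381e-23 * 350 / (sqrt(2) * pi * (3.2e-10)^2 * 29623)
lambda = 3.58648e-07 m
lambda = 358.65 nm

358.65


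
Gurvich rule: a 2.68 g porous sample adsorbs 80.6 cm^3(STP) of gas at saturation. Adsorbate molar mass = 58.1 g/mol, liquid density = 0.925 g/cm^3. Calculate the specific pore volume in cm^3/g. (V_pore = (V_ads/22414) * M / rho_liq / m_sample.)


Moles adsorbed n = V_ads / 22414 = 80.6 / 22414 = 3.595967e-03 mol
Liquid volume V_liq = n * M / rho_liq = 3.595967e-03 * 58.1 / 0.925 = 0.22587 cm^3
Specific pore volume V_pore = V_liq / m_sample = 0.22587 / 2.68
V_pore = 0.0843 cm^3/g

0.0843


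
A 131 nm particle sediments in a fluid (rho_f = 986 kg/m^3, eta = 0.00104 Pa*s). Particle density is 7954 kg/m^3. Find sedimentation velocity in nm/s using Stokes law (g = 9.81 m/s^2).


Radius R = 131/2 nm = 6.55e-08 m
Density difference = 7954 - 986 = 6968 kg/m^3
v = 2 * R^2 * (rho_p - rho_f) * g / (9 * eta)
v = 2 * (6.55e-08)^2 * 6968 * 9.81 / (9 * 0.00104)
v = 6.26634e-08 m/s = 62.6634 nm/s

62.6634


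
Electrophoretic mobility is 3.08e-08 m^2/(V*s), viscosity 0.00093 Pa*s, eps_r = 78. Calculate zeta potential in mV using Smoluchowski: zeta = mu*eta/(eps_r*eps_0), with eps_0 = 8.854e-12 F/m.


Smoluchowski equation: zeta = mu * eta / (eps_r * eps_0)
zeta = 3.08e-08 * 0.00093 / (78 * 8.854e-12)
zeta = 0.041476 V = 41.48 mV

41.48


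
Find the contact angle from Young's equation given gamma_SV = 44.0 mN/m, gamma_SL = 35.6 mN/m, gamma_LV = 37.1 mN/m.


cos(theta) = (gamma_SV - gamma_SL) / gamma_LV
cos(theta) = (44.0 - 35.6) / 37.1
cos(theta) = 0.226415
theta = arccos(0.226415) = 76.91 degrees

76.91


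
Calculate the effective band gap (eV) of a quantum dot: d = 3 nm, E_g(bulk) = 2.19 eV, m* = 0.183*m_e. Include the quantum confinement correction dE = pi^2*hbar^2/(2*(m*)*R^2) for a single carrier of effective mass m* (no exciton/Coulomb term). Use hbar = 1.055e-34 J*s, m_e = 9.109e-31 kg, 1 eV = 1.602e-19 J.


Radius R = 3/2 nm = 1.5e-09 m
Confinement energy dE = pi^2 * hbar^2 / (2 * m_eff * m_e * R^2)
dE = pi^2 * (1.055e-34)^2 / (2 * 0.183 * 9.109e-31 * (1.5e-09)^2) J, divided by 1.602e-19 J/eV
dE = 0.9141 eV
Total band gap = E_g(bulk) + dE = 2.19 + 0.9141 = 3.1041 eV

3.1041


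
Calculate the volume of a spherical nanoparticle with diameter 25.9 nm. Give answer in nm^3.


Radius r = 25.9/2 = 12.95 nm
Volume V = (4/3) * pi * r^3
V = (4/3) * pi * (12.95)^3
V = 9096.99 nm^3

9096.99


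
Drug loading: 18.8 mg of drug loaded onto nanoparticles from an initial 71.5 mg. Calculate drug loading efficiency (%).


Drug loading efficiency = (drug loaded / drug initial) * 100
DLE = 18.8 / 71.5 * 100
DLE = 0.2629 * 100
DLE = 26.29%

26.29


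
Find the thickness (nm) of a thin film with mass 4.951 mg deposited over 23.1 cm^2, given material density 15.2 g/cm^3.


Convert: m = 4.951 mg = 4.9510e-06 kg, A = 23.1 cm^2 = 2.3100e-03 m^2, rho = 15.2 g/cm^3 = 15200 kg/m^3
t = m / (A * rho)
t = 4.9510e-06 / (2.3100e-03 * 15200)
t = 1.4101e-07 m = 141.0 nm

141.0


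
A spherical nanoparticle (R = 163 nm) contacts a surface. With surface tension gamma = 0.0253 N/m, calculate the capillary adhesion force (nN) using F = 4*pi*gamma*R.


Convert radius: R = 163 nm = 1.63e-07 m
F = 4 * pi * gamma * R
F = 4 * pi * 0.0253 * 1.63e-07
F = 5.18225e-08 N = 51.8225 nN

51.8225


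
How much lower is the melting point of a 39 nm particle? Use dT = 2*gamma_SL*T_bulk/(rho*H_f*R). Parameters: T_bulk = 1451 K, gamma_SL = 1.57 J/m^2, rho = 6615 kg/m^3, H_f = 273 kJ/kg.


Radius R = 39/2 = 19.5 nm = 1.95e-08 m
Convert H_f = 273 kJ/kg = 273000 J/kg
dT = 2 * gamma_SL * T_bulk / (rho * H_f * R)
dT = 2 * 1.57 * 1451 / (6615 * 273000 * 1.95e-08)
dT = 129.4 K

129.4


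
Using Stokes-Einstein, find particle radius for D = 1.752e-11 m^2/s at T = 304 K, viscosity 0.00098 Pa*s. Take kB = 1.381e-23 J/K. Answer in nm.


Stokes-Einstein: R = kB*T / (6*pi*eta*D)
R = 1.381e-23 * 304 / (6 * pi * 0.00098 * 1.752e-11)
R = 1.2972e-08 m = 12.97 nm

12.97


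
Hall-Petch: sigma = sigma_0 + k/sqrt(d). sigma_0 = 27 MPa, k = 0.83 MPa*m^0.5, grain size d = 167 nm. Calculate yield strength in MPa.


d = 167 nm = 1.67e-07 m
sqrt(d) = 0.0004086563
Hall-Petch contribution = k / sqrt(d) = 0.83 / 0.0004086563 = 2031.0 MPa
sigma = sigma_0 + k/sqrt(d) = 27 + 2031.0 = 2058.0 MPa

2058.0


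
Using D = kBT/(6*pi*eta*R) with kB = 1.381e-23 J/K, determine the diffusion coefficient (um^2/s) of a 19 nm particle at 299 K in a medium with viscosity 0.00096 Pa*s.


Radius R = 19/2 = 9.5 nm = 9.5e-09 m
D = kB*T / (6*pi*eta*R)
D = 1.381e-23 * 299 / (6 * pi * 0.00096 * 9.5e-09)
D = 2.40198e-11 m^2/s = 24.02 um^2/s

24.02


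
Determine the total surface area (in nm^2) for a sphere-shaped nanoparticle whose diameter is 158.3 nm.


Radius r = 158.3/2 = 79.15 nm
Surface area SA = 4 * pi * r^2
SA = 4 * pi * (79.15)^2
SA = 78724.82 nm^2

78724.82


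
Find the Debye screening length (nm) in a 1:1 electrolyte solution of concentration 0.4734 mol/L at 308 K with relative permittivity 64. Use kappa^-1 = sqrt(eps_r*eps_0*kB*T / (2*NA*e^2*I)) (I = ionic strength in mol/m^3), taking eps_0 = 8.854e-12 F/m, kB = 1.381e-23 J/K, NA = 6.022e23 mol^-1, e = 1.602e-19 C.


Ionic strength I = 0.4734 * 1^2 * 1000 = 473.4 mol/m^3
kappa^-1 = sqrt(64 * 8.854e-12 * 1.381e-23 * 308 / (2 * 6.022e23 * (1.602e-19)^2 * 473.4))
kappa^-1 = 0.406 nm

0.406


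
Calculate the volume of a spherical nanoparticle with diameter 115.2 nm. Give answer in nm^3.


Radius r = 115.2/2 = 57.6 nm
Volume V = (4/3) * pi * r^3
V = (4/3) * pi * (57.6)^3
V = 800490.27 nm^3

800490.27


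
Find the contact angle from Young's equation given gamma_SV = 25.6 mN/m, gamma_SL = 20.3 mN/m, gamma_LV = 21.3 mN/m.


cos(theta) = (gamma_SV - gamma_SL) / gamma_LV
cos(theta) = (25.6 - 20.3) / 21.3
cos(theta) = 0.248826
theta = arccos(0.248826) = 75.59 degrees

75.59


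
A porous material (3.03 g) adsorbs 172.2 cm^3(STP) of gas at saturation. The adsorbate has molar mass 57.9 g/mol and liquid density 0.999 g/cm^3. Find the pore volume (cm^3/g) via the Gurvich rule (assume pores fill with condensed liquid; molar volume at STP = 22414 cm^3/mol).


Moles adsorbed n = V_ads / 22414 = 172.2 / 22414 = 7.682698e-03 mol
Liquid volume V_liq = n * M / rho_liq = 7.682698e-03 * 57.9 / 0.999 = 0.44527 cm^3
Specific pore volume V_pore = V_liq / m_sample = 0.44527 / 3.03
V_pore = 0.147 cm^3/g

0.147


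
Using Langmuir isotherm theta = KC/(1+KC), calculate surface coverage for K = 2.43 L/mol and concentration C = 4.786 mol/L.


Langmuir isotherm: theta = K*C / (1 + K*C)
K*C = 2.43 * 4.786 = 11.62998
theta = 11.62998 / (1 + 11.62998) = 11.62998 / 12.62998
theta = 0.9208

0.9208


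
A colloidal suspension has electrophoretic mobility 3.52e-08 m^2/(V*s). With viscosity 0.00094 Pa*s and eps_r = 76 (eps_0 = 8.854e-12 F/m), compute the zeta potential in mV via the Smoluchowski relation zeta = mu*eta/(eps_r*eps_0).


Smoluchowski equation: zeta = mu * eta / (eps_r * eps_0)
zeta = 3.52e-08 * 0.00094 / (76 * 8.854e-12)
zeta = 0.049172 V = 49.17 mV

49.17


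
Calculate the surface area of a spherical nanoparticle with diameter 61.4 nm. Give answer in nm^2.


Radius r = 61.4/2 = 30.7 nm
Surface area SA = 4 * pi * r^2
SA = 4 * pi * (30.7)^2
SA = 11843.68 nm^2

11843.68


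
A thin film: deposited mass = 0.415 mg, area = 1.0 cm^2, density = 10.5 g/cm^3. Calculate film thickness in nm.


Convert: m = 0.415 mg = 4.1500e-07 kg, A = 1.0 cm^2 = 1.0000e-04 m^2, rho = 10.5 g/cm^3 = 10500 kg/m^3
t = m / (A * rho)
t = 4.1500e-07 / (1.0000e-04 * 10500)
t = 3.9524e-07 m = 395.2 nm

395.2


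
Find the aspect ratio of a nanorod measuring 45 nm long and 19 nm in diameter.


Aspect ratio AR = length / diameter
AR = 45 / 19
AR = 2.37

2.37


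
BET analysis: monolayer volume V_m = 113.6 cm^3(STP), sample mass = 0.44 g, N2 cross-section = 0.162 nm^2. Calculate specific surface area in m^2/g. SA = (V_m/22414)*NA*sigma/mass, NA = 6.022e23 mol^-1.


Number of moles in monolayer = V_m / 22414 = 113.6 / 22414 = 0.00506826
Number of molecules = moles * NA = 0.00506826 * 6.022e23
SA = molecules * sigma / mass
SA = (113.6 / 22414) * 6.022e23 * 0.162e-18 / 0.44
SA = 1123.7 m^2/g

1123.7


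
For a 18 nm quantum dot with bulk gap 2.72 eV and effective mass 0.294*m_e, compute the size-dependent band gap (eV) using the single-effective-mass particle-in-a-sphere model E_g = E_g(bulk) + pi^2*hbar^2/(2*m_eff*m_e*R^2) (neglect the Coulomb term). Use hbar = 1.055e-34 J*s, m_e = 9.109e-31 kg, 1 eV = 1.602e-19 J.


Radius R = 18/2 nm = 9e-09 m
Confinement energy dE = pi^2 * hbar^2 / (2 * m_eff * m_e * R^2)
dE = pi^2 * (1.055e-34)^2 / (2 * 0.294 * 9.109e-31 * (9e-09)^2) J, divided by 1.602e-19 J/eV
dE = 0.0158 eV
Total band gap = E_g(bulk) + dE = 2.72 + 0.0158 = 2.7358 eV

2.7358


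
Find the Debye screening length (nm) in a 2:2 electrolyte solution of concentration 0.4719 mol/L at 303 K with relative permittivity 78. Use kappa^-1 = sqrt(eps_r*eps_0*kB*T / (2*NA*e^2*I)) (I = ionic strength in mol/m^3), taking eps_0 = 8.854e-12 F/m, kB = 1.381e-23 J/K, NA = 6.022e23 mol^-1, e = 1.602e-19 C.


Ionic strength I = 0.4719 * 2^2 * 1000 = 1887.6 mol/m^3
kappa^-1 = sqrt(78 * 8.854e-12 * 1.381e-23 * 303 / (2 * 6.022e23 * (1.602e-19)^2 * 1887.6))
kappa^-1 = 0.223 nm

0.223


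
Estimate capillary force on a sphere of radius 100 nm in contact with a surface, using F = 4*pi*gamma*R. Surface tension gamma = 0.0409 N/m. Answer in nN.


Convert radius: R = 100 nm = 1e-07 m
F = 4 * pi * gamma * R
F = 4 * pi * 0.0409 * 1e-07
F = 5.13965e-08 N = 51.3965 nN

51.3965


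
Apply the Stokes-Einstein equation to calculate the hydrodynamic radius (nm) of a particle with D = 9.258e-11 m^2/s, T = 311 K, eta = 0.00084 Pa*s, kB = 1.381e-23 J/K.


Stokes-Einstein: R = kB*T / (6*pi*eta*D)
R = 1.381e-23 * 311 / (6 * pi * 0.00084 * 9.258e-11)
R = 2.92992e-09 m = 2.93 nm

2.93


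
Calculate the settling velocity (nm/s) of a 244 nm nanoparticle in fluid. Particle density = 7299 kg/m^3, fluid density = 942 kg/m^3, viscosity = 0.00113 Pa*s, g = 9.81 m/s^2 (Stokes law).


Radius R = 244/2 nm = 1.22e-07 m
Density difference = 7299 - 942 = 6357 kg/m^3
v = 2 * R^2 * (rho_p - rho_f) * g / (9 * eta)
v = 2 * (1.22e-07)^2 * 6357 * 9.81 / (9 * 0.00113)
v = 1.82537e-07 m/s = 182.5366 nm/s

182.5366


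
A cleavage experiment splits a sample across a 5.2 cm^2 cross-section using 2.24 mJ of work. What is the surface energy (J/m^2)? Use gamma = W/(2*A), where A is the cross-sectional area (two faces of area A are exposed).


Convert: A = 5.2 cm^2 = 0.00052 m^2, W = 2.24 mJ = 0.00224 J
Cleaving exposes two faces of area A, so total new surface = 2*A and gamma = W / (2*A)
gamma = 0.00224 / (2 * 0.00052)
gamma = 2.154 J/m^2

2.154


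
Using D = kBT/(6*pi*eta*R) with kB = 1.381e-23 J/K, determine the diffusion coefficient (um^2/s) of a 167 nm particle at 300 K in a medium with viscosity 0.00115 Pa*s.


Radius R = 167/2 = 83.5 nm = 8.35e-08 m
D = kB*T / (6*pi*eta*R)
D = 1.381e-23 * 300 / (6 * pi * 0.00115 * 8.35e-08)
D = 2.28891e-12 m^2/s = 2.289 um^2/s

2.289


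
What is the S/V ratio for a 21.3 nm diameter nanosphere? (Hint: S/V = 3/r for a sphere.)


Radius r = 21.3/2 = 10.65 nm
S/V = 3 / r = 3 / 10.65
S/V = 0.2817 nm^-1

0.2817


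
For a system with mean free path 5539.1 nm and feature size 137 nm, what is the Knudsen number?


Knudsen number Kn = lambda / L
Kn = 5539.1 / 137
Kn = 40.4314

40.4314


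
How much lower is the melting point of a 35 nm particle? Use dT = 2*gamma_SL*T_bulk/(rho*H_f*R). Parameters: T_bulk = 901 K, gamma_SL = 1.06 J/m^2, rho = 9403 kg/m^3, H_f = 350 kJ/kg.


Radius R = 35/2 = 17.5 nm = 1.75e-08 m
Convert H_f = 350 kJ/kg = 350000 J/kg
dT = 2 * gamma_SL * T_bulk / (rho * H_f * R)
dT = 2 * 1.06 * 901 / (9403 * 350000 * 1.75e-08)
dT = 33.2 K

33.2


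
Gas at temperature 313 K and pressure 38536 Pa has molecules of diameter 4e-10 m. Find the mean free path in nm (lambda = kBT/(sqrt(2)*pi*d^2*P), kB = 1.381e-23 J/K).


Mean free path: lambda = kB*T / (sqrt(2) * pi * d^2 * P)
lambda = 1.381e-23 * 313 / (sqrt(2) * pi * (4e-10)^2 * 38536)
lambda = 1.57793e-07 m
lambda = 157.79 nm

157.79


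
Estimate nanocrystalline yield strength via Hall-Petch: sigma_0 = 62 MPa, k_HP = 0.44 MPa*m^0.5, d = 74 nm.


d = 74 nm = 7.4e-08 m
sqrt(d) = 0.0002720294
Hall-Petch contribution = k / sqrt(d) = 0.44 / 0.0002720294 = 1617.5 MPa
sigma = sigma_0 + k/sqrt(d) = 62 + 1617.5 = 1679.5 MPa

1679.5


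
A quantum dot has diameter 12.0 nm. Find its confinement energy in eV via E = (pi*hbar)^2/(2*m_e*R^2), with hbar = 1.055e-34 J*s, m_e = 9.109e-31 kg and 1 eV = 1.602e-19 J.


Radius R = 12.0/2 = 6 nm = 6e-09 m
E = (pi * 1.055e-34)^2 / (2 * 9.109e-31 * (6e-09)^2)
E(J) = 1.67495e-21
E = E(J) / 1.602e-19 = 0.0105 eV

0.0105


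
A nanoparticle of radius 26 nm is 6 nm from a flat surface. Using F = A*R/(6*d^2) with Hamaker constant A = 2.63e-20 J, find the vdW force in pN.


Convert to SI: R = 26 nm = 2.6e-08 m, d = 6 nm = 6e-09 m
F = A * R / (6 * d^2)
F = 2.63e-20 * 2.6e-08 / (6 * (6e-09)^2)
F = 3.16574e-12 N = 3.166 pN

3.166


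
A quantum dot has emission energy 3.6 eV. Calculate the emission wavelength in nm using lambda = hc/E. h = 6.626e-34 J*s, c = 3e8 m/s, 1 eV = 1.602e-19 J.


Convert energy: E = 3.6 eV = 3.6 * 1.602e-19 = 5.7672e-19 J
lambda = h*c / E = 6.626e-34 * 3e8 / 5.7672e-19
lambda = 3.44673e-07 m = 344.7 nm

344.7


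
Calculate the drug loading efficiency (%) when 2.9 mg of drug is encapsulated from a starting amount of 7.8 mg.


Drug loading efficiency = (drug loaded / drug initial) * 100
DLE = 2.9 / 7.8 * 100
DLE = 0.3718 * 100
DLE = 37.18%

37.18


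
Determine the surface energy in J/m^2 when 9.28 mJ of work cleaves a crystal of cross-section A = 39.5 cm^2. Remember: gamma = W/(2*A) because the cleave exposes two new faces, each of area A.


Convert: A = 39.5 cm^2 = 0.00395 m^2, W = 9.28 mJ = 0.00928 J
Cleaving exposes two faces of area A, so total new surface = 2*A and gamma = W / (2*A)
gamma = 0.00928 / (2 * 0.00395)
gamma = 1.175 J/m^2

1.175


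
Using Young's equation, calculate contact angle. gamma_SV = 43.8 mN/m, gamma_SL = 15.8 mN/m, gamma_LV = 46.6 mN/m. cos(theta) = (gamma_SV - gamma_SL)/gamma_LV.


cos(theta) = (gamma_SV - gamma_SL) / gamma_LV
cos(theta) = (43.8 - 15.8) / 46.6
cos(theta) = 0.600858
theta = arccos(0.600858) = 53.07 degrees

53.07


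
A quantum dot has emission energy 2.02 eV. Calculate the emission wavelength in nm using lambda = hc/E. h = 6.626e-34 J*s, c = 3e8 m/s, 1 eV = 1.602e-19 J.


Convert energy: E = 2.02 eV = 2.02 * 1.602e-19 = 3.23604e-19 J
lambda = h*c / E = 6.626e-34 * 3e8 / 3.23604e-19
lambda = 6.14269e-07 m = 614.3 nm

614.3


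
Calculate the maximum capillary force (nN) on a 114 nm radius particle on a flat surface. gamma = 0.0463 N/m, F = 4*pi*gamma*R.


Convert radius: R = 114 nm = 1.14e-07 m
F = 4 * pi * gamma * R
F = 4 * pi * 0.0463 * 1.14e-07
F = 6.63278e-08 N = 66.3278 nN

66.3278


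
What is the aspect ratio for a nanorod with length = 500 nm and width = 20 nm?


Aspect ratio AR = length / diameter
AR = 500 / 20
AR = 25.0

25.0


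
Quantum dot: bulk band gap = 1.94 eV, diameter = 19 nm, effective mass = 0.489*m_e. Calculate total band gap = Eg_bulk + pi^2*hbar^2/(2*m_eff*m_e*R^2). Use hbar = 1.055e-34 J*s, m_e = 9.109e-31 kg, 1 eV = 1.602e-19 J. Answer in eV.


Radius R = 19/2 nm = 9.5e-09 m
Confinement energy dE = pi^2 * hbar^2 / (2 * m_eff * m_e * R^2)
dE = pi^2 * (1.055e-34)^2 / (2 * 0.489 * 9.109e-31 * (9.5e-09)^2) J, divided by 1.602e-19 J/eV
dE = 0.0085 eV
Total band gap = E_g(bulk) + dE = 1.94 + 0.0085 = 1.9485 eV

1.9485


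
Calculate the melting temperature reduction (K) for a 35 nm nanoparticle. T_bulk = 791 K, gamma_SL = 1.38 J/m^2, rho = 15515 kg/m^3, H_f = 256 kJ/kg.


Radius R = 35/2 = 17.5 nm = 1.75e-08 m
Convert H_f = 256 kJ/kg = 256000 J/kg
dT = 2 * gamma_SL * T_bulk / (rho * H_f * R)
dT = 2 * 1.38 * 791 / (15515 * 256000 * 1.75e-08)
dT = 31.4 K

31.4


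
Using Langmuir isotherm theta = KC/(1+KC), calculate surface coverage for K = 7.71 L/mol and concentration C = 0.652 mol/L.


Langmuir isotherm: theta = K*C / (1 + K*C)
K*C = 7.71 * 0.652 = 5.02692
theta = 5.02692 / (1 + 5.02692) = 5.02692 / 6.02692
theta = 0.8341

0.8341


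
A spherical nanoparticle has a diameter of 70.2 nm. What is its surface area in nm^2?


Radius r = 70.2/2 = 35.1 nm
Surface area SA = 4 * pi * r^2
SA = 4 * pi * (35.1)^2
SA = 15481.89 nm^2

15481.89


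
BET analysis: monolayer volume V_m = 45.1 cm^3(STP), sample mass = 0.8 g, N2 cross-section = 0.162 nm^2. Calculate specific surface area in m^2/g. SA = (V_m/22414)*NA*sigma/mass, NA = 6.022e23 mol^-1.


Number of moles in monolayer = V_m / 22414 = 45.1 / 22414 = 0.00201214
Number of molecules = moles * NA = 0.00201214 * 6.022e23
SA = molecules * sigma / mass
SA = (45.1 / 22414) * 6.022e23 * 0.162e-18 / 0.8
SA = 245.4 m^2/g

245.4


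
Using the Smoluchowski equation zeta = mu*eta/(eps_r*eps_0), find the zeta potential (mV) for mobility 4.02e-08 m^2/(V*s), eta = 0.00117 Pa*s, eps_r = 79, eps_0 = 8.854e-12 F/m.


Smoluchowski equation: zeta = mu * eta / (eps_r * eps_0)
zeta = 4.02e-08 * 0.00117 / (79 * 8.854e-12)
zeta = 0.067243 V = 67.24 mV

67.24


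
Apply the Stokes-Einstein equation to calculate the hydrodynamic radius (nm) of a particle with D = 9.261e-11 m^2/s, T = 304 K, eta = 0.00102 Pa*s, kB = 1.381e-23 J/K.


Stokes-Einstein: R = kB*T / (6*pi*eta*D)
R = 1.381e-23 * 304 / (6 * pi * 0.00102 * 9.261e-11)
R = 2.35781e-09 m = 2.36 nm

2.36


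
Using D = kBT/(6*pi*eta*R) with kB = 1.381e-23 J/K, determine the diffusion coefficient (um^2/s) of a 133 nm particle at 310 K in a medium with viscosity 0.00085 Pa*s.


Radius R = 133/2 = 66.5 nm = 6.65e-08 m
D = kB*T / (6*pi*eta*R)
D = 1.381e-23 * 310 / (6 * pi * 0.00085 * 6.65e-08)
D = 4.01803e-12 m^2/s = 4.018 um^2/s

4.018


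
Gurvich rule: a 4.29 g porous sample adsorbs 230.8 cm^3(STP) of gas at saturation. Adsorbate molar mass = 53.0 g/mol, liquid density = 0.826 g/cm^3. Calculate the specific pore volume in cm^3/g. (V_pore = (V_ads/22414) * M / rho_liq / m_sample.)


Moles adsorbed n = V_ads / 22414 = 230.8 / 22414 = 1.029714e-02 mol
Liquid volume V_liq = n * M / rho_liq = 1.029714e-02 * 53.0 / 0.826 = 0.66071 cm^3
Specific pore volume V_pore = V_liq / m_sample = 0.66071 / 4.29
V_pore = 0.154 cm^3/g

0.154


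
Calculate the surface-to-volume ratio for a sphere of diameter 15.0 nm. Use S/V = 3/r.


Radius r = 15.0/2 = 7.5 nm
S/V = 3 / r = 3 / 7.5
S/V = 0.4 nm^-1

0.4


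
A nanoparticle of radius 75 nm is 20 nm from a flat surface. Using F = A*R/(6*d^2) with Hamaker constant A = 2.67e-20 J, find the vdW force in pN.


Convert to SI: R = 75 nm = 7.5e-08 m, d = 20 nm = 2e-08 m
F = A * R / (6 * d^2)
F = 2.67e-20 * 7.5e-08 / (6 * (2e-08)^2)
F = 8.34375e-13 N = 0.834 pN

0.834


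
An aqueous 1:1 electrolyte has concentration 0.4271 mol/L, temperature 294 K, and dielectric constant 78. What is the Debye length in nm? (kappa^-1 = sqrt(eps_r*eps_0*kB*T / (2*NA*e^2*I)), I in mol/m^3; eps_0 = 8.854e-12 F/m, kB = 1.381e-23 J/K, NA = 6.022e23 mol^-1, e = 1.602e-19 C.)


Ionic strength I = 0.4271 * 1^2 * 1000 = 427.1 mol/m^3
kappa^-1 = sqrt(78 * 8.854e-12 * 1.381e-23 * 294 / (2 * 6.022e23 * (1.602e-19)^2 * 427.1))
kappa^-1 = 0.461 nm

0.461


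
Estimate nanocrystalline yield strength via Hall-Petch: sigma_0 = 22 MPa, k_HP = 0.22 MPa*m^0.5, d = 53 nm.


d = 53 nm = 5.3e-08 m
sqrt(d) = 0.0002302173
Hall-Petch contribution = k / sqrt(d) = 0.22 / 0.0002302173 = 955.6 MPa
sigma = sigma_0 + k/sqrt(d) = 22 + 955.6 = 977.6 MPa

977.6


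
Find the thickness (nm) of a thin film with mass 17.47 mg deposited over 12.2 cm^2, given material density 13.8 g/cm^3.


Convert: m = 17.47 mg = 1.7470e-05 kg, A = 12.2 cm^2 = 1.2200e-03 m^2, rho = 13.8 g/cm^3 = 13800 kg/m^3
t = m / (A * rho)
t = 1.7470e-05 / (1.2200e-03 * 13800)
t = 1.0377e-06 m = 1037.7 nm

1037.7


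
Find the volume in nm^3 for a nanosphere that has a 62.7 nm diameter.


Radius r = 62.7/2 = 31.35 nm
Volume V = (4/3) * pi * r^3
V = (4/3) * pi * (31.35)^3
V = 129062.85 nm^3

129062.85


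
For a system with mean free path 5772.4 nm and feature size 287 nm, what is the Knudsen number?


Knudsen number Kn = lambda / L
Kn = 5772.4 / 287
Kn = 20.1129

20.1129


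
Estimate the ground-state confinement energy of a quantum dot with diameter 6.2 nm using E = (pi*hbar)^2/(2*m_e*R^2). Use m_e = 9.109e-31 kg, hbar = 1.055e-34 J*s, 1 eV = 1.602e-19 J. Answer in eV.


Radius R = 6.2/2 = 3.1 nm = 3.1e-09 m
E = (pi * 1.055e-34)^2 / (2 * 9.109e-31 * (3.1e-09)^2)
E(J) = 6.27452e-21
E = E(J) / 1.602e-19 = 0.0392 eV

0.0392


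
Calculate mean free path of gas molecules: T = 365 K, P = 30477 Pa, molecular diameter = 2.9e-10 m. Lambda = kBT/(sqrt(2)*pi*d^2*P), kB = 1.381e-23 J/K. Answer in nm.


Mean free path: lambda = kB*T / (sqrt(2) * pi * d^2 * P)
lambda = 1.381e-23 * 365 / (sqrt(2) * pi * (2.9e-10)^2 * 30477)
lambda = 4.42643e-07 m
lambda = 442.64 nm

442.64


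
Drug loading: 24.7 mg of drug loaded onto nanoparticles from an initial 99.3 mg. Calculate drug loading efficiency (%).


Drug loading efficiency = (drug loaded / drug initial) * 100
DLE = 24.7 / 99.3 * 100
DLE = 0.2487 * 100
DLE = 24.87%

24.87


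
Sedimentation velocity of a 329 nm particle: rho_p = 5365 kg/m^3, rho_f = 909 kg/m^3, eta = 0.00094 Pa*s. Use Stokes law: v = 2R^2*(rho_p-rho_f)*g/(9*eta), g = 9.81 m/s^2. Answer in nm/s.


Radius R = 329/2 nm = 1.645e-07 m
Density difference = 5365 - 909 = 4456 kg/m^3
v = 2 * R^2 * (rho_p - rho_f) * g / (9 * eta)
v = 2 * (1.645e-07)^2 * 4456 * 9.81 / (9 * 0.00094)
v = 2.79644e-07 m/s = 279.6441 nm/s

279.6441


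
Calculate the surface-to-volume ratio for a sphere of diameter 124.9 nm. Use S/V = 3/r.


Radius r = 124.9/2 = 62.45 nm
S/V = 3 / r = 3 / 62.45
S/V = 0.048 nm^-1

0.048


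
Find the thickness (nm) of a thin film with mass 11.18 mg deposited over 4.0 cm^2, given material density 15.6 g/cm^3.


Convert: m = 11.18 mg = 1.1180e-05 kg, A = 4.0 cm^2 = 4.0000e-04 m^2, rho = 15.6 g/cm^3 = 15600 kg/m^3
t = m / (A * rho)
t = 1.1180e-05 / (4.0000e-04 * 15600)
t = 1.7917e-06 m = 1791.7 nm

1791.7


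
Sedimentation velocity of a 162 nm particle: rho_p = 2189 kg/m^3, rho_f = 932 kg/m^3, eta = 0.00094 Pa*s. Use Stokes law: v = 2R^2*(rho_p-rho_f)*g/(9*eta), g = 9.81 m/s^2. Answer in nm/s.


Radius R = 162/2 nm = 8.1e-08 m
Density difference = 2189 - 932 = 1257 kg/m^3
v = 2 * R^2 * (rho_p - rho_f) * g / (9 * eta)
v = 2 * (8.1e-08)^2 * 1257 * 9.81 / (9 * 0.00094)
v = 1.91264e-08 m/s = 19.1264 nm/s

19.1264


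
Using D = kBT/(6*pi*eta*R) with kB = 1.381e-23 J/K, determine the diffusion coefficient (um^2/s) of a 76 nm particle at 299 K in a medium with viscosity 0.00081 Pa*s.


Radius R = 76/2 = 38 nm = 3.8e-08 m
D = kB*T / (6*pi*eta*R)
D = 1.381e-23 * 299 / (6 * pi * 0.00081 * 3.8e-08)
D = 7.11697e-12 m^2/s = 7.117 um^2/s

7.117


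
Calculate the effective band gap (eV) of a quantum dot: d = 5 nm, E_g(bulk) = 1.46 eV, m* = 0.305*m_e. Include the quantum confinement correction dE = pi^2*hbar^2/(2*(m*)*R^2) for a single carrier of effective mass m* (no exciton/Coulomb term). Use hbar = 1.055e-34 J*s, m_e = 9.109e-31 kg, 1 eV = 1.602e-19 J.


Radius R = 5/2 nm = 2.5e-09 m
Confinement energy dE = pi^2 * hbar^2 / (2 * m_eff * m_e * R^2)
dE = pi^2 * (1.055e-34)^2 / (2 * 0.305 * 9.109e-31 * (2.5e-09)^2) J, divided by 1.602e-19 J/eV
dE = 0.1975 eV
Total band gap = E_g(bulk) + dE = 1.46 + 0.1975 = 1.6575 eV

1.6575


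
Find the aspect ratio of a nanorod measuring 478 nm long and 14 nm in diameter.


Aspect ratio AR = length / diameter
AR = 478 / 14
AR = 34.14

34.14


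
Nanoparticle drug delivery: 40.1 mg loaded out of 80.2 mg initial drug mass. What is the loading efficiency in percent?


Drug loading efficiency = (drug loaded / drug initial) * 100
DLE = 40.1 / 80.2 * 100
DLE = 0.5 * 100
DLE = 50.0%

50.0


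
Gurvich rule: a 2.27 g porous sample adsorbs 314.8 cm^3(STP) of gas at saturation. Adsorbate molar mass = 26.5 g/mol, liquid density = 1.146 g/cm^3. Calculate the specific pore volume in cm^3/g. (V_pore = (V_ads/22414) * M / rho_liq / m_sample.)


Moles adsorbed n = V_ads / 22414 = 314.8 / 22414 = 1.404479e-02 mol
Liquid volume V_liq = n * M / rho_liq = 1.404479e-02 * 26.5 / 1.146 = 0.32477 cm^3
Specific pore volume V_pore = V_liq / m_sample = 0.32477 / 2.27
V_pore = 0.1431 cm^3/g

0.1431


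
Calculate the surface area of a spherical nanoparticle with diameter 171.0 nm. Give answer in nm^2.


Radius r = 171.0/2 = 85.5 nm
Surface area SA = 4 * pi * r^2
SA = 4 * pi * (85.5)^2
SA = 91863.31 nm^2

91863.31


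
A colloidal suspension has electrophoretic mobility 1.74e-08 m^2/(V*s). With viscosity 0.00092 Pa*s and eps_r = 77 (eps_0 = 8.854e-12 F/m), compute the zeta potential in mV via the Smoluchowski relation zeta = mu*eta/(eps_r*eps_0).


Smoluchowski equation: zeta = mu * eta / (eps_r * eps_0)
zeta = 1.74e-08 * 0.00092 / (77 * 8.854e-12)
zeta = 0.02348 V = 23.48 mV

23.48


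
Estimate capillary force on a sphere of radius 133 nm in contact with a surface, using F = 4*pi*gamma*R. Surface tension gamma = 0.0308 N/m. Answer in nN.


Convert radius: R = 133 nm = 1.33e-07 m
F = 4 * pi * gamma * R
F = 4 * pi * 0.0308 * 1.33e-07
F = 5.14769e-08 N = 51.4769 nN

51.4769


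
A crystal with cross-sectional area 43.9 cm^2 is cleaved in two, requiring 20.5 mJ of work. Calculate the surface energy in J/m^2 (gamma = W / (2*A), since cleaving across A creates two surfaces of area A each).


Convert: A = 43.9 cm^2 = 0.00439 m^2, W = 20.5 mJ = 0.0205 J
Cleaving exposes two faces of area A, so total new surface = 2*A and gamma = W / (2*A)
gamma = 0.0205 / (2 * 0.00439)
gamma = 2.335 J/m^2

2.335


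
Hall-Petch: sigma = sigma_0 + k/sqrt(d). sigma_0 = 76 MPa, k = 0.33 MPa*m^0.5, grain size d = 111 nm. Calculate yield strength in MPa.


d = 111 nm = 1.11e-07 m
sqrt(d) = 0.0003331666
Hall-Petch contribution = k / sqrt(d) = 0.33 / 0.0003331666 = 990.5 MPa
sigma = sigma_0 + k/sqrt(d) = 76 + 990.5 = 1066.5 MPa

1066.5


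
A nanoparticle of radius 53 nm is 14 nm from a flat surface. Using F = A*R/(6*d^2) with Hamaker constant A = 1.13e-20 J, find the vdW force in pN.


Convert to SI: R = 53 nm = 5.3e-08 m, d = 14 nm = 1.4e-08 m
F = A * R / (6 * d^2)
F = 1.13e-20 * 5.3e-08 / (6 * (1.4e-08)^2)
F = 5.09269e-13 N = 0.509 pN

0.509
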